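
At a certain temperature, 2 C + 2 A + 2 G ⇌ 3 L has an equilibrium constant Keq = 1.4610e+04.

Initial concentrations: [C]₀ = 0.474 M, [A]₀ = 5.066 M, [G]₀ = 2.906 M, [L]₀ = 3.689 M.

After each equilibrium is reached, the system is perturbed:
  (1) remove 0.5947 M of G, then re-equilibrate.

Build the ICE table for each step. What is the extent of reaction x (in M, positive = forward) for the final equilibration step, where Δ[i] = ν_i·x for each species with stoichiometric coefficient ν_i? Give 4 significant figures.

Q₀ = 1.031 vs Keq = 1.4610e+04 ⇒ Q<K, forward
Step 1:
                  C         A         G         L
  Initial     0.474     5.066     2.906     3.689
  Change    -0.4672   -0.4672   -0.4672    0.7008
  Equil    0.006785     4.599     2.439      4.39
  solve Keq expr → x = 0.2336; check Q = 1.4610e+04
Then remove 0.5947 M of G.
Step 2:
                  C         A         G         L
  Initial  0.006785     4.599     1.844      4.39
  Change   0.002163  0.002163  0.002163 -0.003245
  Equil    0.008948     4.601     1.846     4.387
  solve Keq expr → x = -0.001082; check Q = 1.4610e+04

x = -0.001082 M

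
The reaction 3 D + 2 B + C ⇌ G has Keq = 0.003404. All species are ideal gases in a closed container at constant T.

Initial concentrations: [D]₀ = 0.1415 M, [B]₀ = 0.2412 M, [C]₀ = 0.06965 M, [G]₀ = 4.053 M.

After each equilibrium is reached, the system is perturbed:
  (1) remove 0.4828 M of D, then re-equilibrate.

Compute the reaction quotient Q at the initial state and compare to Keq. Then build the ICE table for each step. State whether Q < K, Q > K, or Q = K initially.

Q₀ = 3.5305e+05 vs Keq = 0.003404 ⇒ Q>K, reverse
Step 1:
                   D          B          C          G
  init        0.1415     0.2412    0.06965      4.053
  Δ            3.966      2.644      1.322     -1.322
  eq           4.107      2.885      1.392      2.731
  solve Keq expr → x = -1.322; check Q = 0.003404
Then remove 0.4828 M of D.
Step 2:
                   D          B          C          G
  init         3.624      2.885      1.392      2.731
  Δ           0.2331     0.1554    0.07771   -0.07771
  eq           3.857       3.04      1.469      2.653
  solve Keq expr → x = -0.07771; check Q = 0.003404

Q₀ = 3.5305e+05; Q > K (proceeds reverse)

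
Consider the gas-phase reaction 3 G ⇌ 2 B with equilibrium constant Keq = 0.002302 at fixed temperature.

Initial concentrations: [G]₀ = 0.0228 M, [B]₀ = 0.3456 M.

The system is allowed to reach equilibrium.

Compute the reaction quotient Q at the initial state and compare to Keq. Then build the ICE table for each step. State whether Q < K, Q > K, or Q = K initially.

Q₀ = 1.0077e+04 vs Keq = 0.002302 ⇒ Q>K, reverse
Step 1:
                    G           B
  init         0.0228      0.3456
  Δ            0.4918     -0.3279
  eq           0.5146     0.01771
  solve Keq expr → x = -0.1639; check Q = 0.002302

Q₀ = 1.0077e+04; Q > K (proceeds reverse)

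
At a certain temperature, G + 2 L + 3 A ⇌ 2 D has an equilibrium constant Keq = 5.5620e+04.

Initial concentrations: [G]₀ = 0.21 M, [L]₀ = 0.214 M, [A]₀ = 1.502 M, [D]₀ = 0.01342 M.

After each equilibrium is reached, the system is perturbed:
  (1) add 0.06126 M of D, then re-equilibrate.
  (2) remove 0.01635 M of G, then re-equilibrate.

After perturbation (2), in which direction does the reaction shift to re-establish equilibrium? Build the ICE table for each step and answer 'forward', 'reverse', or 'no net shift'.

Direction: reverse

Q₀ = 0.005526 vs Keq = 5.5620e+04 ⇒ Q<K, forward
Step 1:
                    G           L           A           D
  init           0.21       0.214       1.502     0.01342
  Δ           -0.1059     -0.2117     -0.3176      0.2117
  eq           0.1041    0.002295       1.184      0.2251
  solve Keq expr → x = 0.1059; check Q = 5.5620e+04
Then add 0.06126 M of D.
Step 2:
                    G           L           A           D
  init         0.1041    0.002295       1.184      0.2864
  Δ        3.0528e-04  6.1055e-04  9.1583e-04 -6.1055e-04
  eq           0.1045    0.002905       1.185      0.2858
  solve Keq expr → x = -3.0528e-04; check Q = 5.5620e+04
Then remove 0.01635 M of G.
Step 3:
                    G           L           A           D
  init         0.0881    0.002905       1.185      0.2858
  Δ        1.2578e-04  2.5156e-04  3.7734e-04 -2.5156e-04
  eq          0.08823    0.003157       1.186      0.2855
  solve Keq expr → x = -1.2578e-04; check Q = 5.5620e+04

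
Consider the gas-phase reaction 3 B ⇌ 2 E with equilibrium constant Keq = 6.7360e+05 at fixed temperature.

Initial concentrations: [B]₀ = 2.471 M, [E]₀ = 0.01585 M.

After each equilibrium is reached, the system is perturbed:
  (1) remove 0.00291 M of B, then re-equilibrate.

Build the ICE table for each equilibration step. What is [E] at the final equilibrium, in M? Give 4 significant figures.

Q₀ = 1.6651e-05 vs Keq = 6.7360e+05 ⇒ Q<K, forward
Step 1:
                  B         E
  Initial     2.471   0.01585
  Change     -2.455     1.637
  Equil     0.01595     1.653
  solve Keq expr → x = 0.8184; check Q = 6.7360e+05
Then remove 0.00291 M of B.
Step 2:
                  B         E
  Initial   0.01304     1.653
  Change   0.002898 -0.001932
  Equil     0.01593     1.651
  solve Keq expr → x = -9.6586e-04; check Q = 6.7360e+05

[E]_eq = 1.651 M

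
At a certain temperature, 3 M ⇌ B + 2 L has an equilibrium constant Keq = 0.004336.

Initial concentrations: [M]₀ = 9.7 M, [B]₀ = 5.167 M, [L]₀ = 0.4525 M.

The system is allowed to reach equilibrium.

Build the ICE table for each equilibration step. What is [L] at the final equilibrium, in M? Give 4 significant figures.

Q₀ = 0.001159 vs Keq = 0.004336 ⇒ Q<K, forward
Step 1:
                  M         B         L
  init          9.7     5.167    0.4525
  Δ         -0.5119    0.1706    0.3413
  eq          9.188     5.338    0.7938
  solve Keq expr → x = 0.1706; check Q = 0.004336

[L]_eq = 0.7938 M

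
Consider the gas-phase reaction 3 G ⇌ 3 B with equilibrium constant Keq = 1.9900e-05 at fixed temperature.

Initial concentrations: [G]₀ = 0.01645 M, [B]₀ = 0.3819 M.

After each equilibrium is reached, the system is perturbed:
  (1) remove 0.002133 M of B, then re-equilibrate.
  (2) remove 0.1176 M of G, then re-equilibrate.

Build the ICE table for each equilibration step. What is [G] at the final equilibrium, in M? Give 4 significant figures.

[G]_eq = 0.2713 M

Q₀ = 1.2513e+04 vs Keq = 1.9900e-05 ⇒ Q>K, reverse
Step 1:
                  G         B
  I         0.01645    0.3819
  C          0.3714   -0.3714
  E          0.3878   0.01051
  solve Keq expr → x = -0.1238; check Q = 1.9900e-05
Then remove 0.002133 M of B.
Step 2:
                  G         B
  I          0.3878  0.008377
  C       -0.002077  0.002077
  E          0.3858   0.01045
  solve Keq expr → x = 6.9224e-04; check Q = 1.9900e-05
Then remove 0.1176 M of G.
Step 3:
                  G         B
  I          0.2682   0.01045
  C        0.003103 -0.003103
  E          0.2713  0.007351
  solve Keq expr → x = -0.001034; check Q = 1.9900e-05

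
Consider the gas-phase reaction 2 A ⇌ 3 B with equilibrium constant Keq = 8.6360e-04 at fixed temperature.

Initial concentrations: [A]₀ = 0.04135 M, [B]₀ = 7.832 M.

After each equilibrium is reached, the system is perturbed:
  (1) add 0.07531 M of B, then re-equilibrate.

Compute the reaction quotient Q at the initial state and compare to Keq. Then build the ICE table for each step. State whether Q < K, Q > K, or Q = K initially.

Q₀ = 2.8097e+05; Q > K (proceeds reverse)

Q₀ = 2.8097e+05 vs Keq = 8.6360e-04 ⇒ Q>K, reverse
Step 1:
                  A         B
  I         0.04135     7.832
  C           5.034    -7.551
  E           5.075    0.2812
  solve Keq expr → x = -2.517; check Q = 8.6360e-04
Then add 0.07531 M of B.
Step 2:
                  A         B
  I           5.075    0.3565
  C           0.049   -0.0735
  E           5.124     0.283
  solve Keq expr → x = -0.0245; check Q = 8.6360e-04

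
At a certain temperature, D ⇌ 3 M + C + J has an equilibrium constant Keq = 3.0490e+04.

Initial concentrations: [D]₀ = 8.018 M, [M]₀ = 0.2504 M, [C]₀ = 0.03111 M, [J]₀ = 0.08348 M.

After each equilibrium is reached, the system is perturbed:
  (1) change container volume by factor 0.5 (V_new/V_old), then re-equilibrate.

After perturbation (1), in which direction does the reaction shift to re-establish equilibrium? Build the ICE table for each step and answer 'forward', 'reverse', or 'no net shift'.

Q₀ = 5.0853e-06 vs Keq = 3.0490e+04 ⇒ Q<K, forward
Step 1:
                  D         M         C         J
  I           8.018    0.2504   0.03111   0.08348
  C          -5.011     15.03     5.011     5.011
  E           3.007     15.28     5.042     5.094
  solve Keq expr → x = 5.011; check Q = 3.0490e+04
Then change container volume by factor 0.5 (V_new/V_old).
Step 2:
                  D         M         C         J
  I           6.014     30.57     10.08     10.19
  C           3.735    -11.21    -3.735    -3.735
  E            9.75     19.36     6.349     6.453
  solve Keq expr → x = -3.735; check Q = 3.0490e+04

Direction: reverse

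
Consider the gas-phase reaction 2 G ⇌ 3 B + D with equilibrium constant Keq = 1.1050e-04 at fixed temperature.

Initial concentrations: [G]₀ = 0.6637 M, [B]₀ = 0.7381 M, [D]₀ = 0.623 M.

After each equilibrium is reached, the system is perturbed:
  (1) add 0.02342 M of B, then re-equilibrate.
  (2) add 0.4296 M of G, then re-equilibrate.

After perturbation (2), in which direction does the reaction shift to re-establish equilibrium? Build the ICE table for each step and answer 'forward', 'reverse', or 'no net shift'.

Direction: forward

Q₀ = 0.5687 vs Keq = 1.1050e-04 ⇒ Q>K, reverse
Step 1:
                    G           B           D
  init         0.6637      0.7381       0.623
  Δ            0.4455     -0.6683     -0.2228
  eq            1.109     0.06978      0.4002
  solve Keq expr → x = -0.2228; check Q = 1.1050e-04
Then add 0.02342 M of B.
Step 2:
                    G           B           D
  init          1.109      0.0932      0.4002
  Δ            0.0149    -0.02235   -0.007451
  eq            1.124     0.07084      0.3928
  solve Keq expr → x = -0.007451; check Q = 1.1050e-04
Then add 0.4296 M of G.
Step 3:
                    G           B           D
  init          1.554     0.07084      0.3928
  Δ          -0.01083     0.01625    0.005417
  eq            1.543     0.08709      0.3982
  solve Keq expr → x = 0.005417; check Q = 1.1050e-04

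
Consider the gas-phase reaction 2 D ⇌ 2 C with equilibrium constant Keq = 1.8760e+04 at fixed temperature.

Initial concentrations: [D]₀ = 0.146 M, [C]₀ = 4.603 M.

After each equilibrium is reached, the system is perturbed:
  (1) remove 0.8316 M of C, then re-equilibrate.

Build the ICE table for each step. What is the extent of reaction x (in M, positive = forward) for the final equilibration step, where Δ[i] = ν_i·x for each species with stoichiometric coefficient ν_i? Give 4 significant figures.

x = 0.003014 M

Q₀ = 994 vs Keq = 1.8760e+04 ⇒ Q<K, forward
Step 1:
                   D          C
  I            0.146      4.603
  C          -0.1116     0.1116
  E          0.03442      4.715
  solve Keq expr → x = 0.05579; check Q = 1.8760e+04
Then remove 0.8316 M of C.
Step 2:
                   D          C
  I          0.03442      3.883
  C        -0.006028   0.006028
  E          0.02839      3.889
  solve Keq expr → x = 0.003014; check Q = 1.8760e+04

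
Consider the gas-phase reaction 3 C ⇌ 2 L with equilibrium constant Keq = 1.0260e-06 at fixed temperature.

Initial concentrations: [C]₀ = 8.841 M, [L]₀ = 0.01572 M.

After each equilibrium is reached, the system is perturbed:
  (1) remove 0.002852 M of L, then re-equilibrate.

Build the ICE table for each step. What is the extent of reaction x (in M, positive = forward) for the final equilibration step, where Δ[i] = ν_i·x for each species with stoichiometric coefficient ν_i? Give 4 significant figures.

Q₀ = 3.5760e-07 vs Keq = 1.0260e-06 ⇒ Q<K, forward
Step 1:
                   C          L
  init         8.841    0.01572
  Δ         -0.01625    0.01083
  eq           8.825    0.02655
  solve Keq expr → x = 0.005417; check Q = 1.0260e-06
Then remove 0.002852 M of L.
Step 2:
                   C          L
  init         8.825     0.0237
  Δ        -0.004249   0.002833
  eq           8.821    0.02653
  solve Keq expr → x = 0.001416; check Q = 1.0260e-06

x = 0.001416 M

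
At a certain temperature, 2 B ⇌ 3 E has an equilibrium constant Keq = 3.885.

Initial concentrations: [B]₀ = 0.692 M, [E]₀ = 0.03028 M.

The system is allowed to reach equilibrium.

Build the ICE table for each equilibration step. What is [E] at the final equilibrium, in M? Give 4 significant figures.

[E]_eq = 0.6601 M

Q₀ = 5.7977e-05 vs Keq = 3.885 ⇒ Q<K, forward
Step 1:
                  B         E
  init        0.692   0.03028
  Δ         -0.4199    0.6298
  eq         0.2721    0.6601
  solve Keq expr → x = 0.2099; check Q = 3.885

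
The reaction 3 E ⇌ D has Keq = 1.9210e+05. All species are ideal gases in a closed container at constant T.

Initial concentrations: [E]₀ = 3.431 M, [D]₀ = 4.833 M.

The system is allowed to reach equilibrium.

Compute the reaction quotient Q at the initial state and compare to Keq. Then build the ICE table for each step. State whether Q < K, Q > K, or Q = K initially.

Q₀ = 0.1197; Q < K (proceeds forward)

Q₀ = 0.1197 vs Keq = 1.9210e+05 ⇒ Q<K, forward
Step 1:
                    E           D
  I             3.431       4.833
  C              -3.4       1.133
  E           0.03143       5.966
  solve Keq expr → x = 1.133; check Q = 1.9210e+05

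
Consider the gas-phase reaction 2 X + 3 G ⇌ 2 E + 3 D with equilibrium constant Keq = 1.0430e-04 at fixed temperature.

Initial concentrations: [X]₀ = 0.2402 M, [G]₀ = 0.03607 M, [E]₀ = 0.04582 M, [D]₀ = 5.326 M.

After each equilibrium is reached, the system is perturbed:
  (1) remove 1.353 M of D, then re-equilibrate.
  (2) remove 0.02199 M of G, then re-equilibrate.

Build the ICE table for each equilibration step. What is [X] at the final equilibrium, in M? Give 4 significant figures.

Q₀ = 1.1715e+05 vs Keq = 1.0430e-04 ⇒ Q>K, reverse
Step 1:
                  X         G         E         D
  I          0.2402   0.03607   0.04582     5.326
  C         0.04581   0.06872  -0.04581  -0.06872
  E           0.286    0.1048 8.2196e-06     5.257
  solve Keq expr → x = -0.02291; check Q = 1.0430e-04
Then remove 1.353 M of D.
Step 2:
                  X         G         E         D
  I           0.286    0.1048 8.2196e-06     3.904
  C       -4.6223e-06 -6.9334e-06 4.6223e-06 6.9334e-06
  E           0.286    0.1048 1.2842e-05     3.904
  solve Keq expr → x = 2.3111e-06; check Q = 1.0430e-04
Then remove 0.02199 M of G.
Step 3:
                  X         G         E         D
  I           0.286   0.08279 1.2842e-05     3.904
  C       3.8214e-06 5.7321e-06 -3.8214e-06 -5.7321e-06
  E           0.286    0.0828 9.0205e-06     3.904
  solve Keq expr → x = -1.9107e-06; check Q = 1.0430e-04

[X]_eq = 0.286 M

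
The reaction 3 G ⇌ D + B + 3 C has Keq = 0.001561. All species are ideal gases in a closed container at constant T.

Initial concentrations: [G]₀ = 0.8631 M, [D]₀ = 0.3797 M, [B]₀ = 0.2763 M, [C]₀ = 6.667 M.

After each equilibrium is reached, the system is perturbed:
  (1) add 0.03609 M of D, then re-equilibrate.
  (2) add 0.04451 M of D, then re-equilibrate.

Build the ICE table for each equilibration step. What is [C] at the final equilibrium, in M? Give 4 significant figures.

Q₀ = 48.35 vs Keq = 0.001561 ⇒ Q>K, reverse
Step 1:
                    G           D           B           C
  Initial      0.8631      0.3797      0.2763       6.667
  Change       0.8278     -0.2759     -0.2759     -0.8278
  Equil         1.691      0.1038  3.6530e-04       5.839
  solve Keq expr → x = -0.2759; check Q = 0.001561
Then add 0.03609 M of D.
Step 2:
                    G           D           B           C
  Initial       1.691      0.1399  3.6530e-04       5.839
  Change   2.8173e-04 -9.3909e-05 -9.3909e-05 -2.8173e-04
  Equil         1.691      0.1398  2.7139e-04       5.839
  solve Keq expr → x = -9.3909e-05; check Q = 0.001561
Then add 0.04451 M of D.
Step 3:
                    G           D           B           C
  Initial       1.691      0.1843  2.7139e-04       5.839
  Change   1.9616e-04 -6.5388e-05 -6.5388e-05 -1.9616e-04
  Equil         1.691      0.1842  2.0600e-04       5.839
  solve Keq expr → x = -6.5388e-05; check Q = 0.001561

[C]_eq = 5.839 M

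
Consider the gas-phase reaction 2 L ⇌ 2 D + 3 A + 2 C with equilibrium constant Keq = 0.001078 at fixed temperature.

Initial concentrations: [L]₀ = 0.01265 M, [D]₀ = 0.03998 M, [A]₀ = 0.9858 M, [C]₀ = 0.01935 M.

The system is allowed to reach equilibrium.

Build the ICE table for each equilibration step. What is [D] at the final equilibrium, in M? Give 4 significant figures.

[D]_eq = 0.03611 M

Q₀ = 0.003583 vs Keq = 0.001078 ⇒ Q>K, reverse
Step 1:
                   L          D          A          C
  Initial    0.01265    0.03998     0.9858    0.01935
  Change    0.003869  -0.003869  -0.005803  -0.003869
  Equil      0.01652    0.03611       0.98    0.01548
  solve Keq expr → x = -0.001934; check Q = 0.001078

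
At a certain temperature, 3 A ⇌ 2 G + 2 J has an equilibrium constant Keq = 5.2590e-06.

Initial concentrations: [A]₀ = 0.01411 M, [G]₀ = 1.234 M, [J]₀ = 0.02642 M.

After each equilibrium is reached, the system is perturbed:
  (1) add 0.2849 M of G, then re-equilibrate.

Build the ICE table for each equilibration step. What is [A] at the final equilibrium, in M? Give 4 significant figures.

Q₀ = 378.4 vs Keq = 5.2590e-06 ⇒ Q>K, reverse
Step 1:
                   A          G          J
  init       0.01411      1.234    0.02642
  Δ          0.03959    -0.0264    -0.0264
  eq          0.0537      1.208 2.3634e-05
  solve Keq expr → x = -0.0132; check Q = 5.2590e-06
Then add 0.2849 M of G.
Step 2:
                   A          G          J
  init        0.0537      1.493 2.3634e-05
  Δ       6.7617e-06 -4.5078e-06 -4.5078e-06
  eq         0.05371      1.492 1.9127e-05
  solve Keq expr → x = -2.2539e-06; check Q = 5.2590e-06

[A]_eq = 0.05371 M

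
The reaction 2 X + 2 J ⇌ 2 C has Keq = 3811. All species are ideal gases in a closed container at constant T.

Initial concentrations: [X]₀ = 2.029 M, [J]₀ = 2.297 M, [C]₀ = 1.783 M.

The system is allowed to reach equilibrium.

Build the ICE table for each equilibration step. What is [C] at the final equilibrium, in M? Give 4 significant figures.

Q₀ = 0.1464 vs Keq = 3811 ⇒ Q<K, forward
Step 1:
                    X           J           C
  init          2.029       2.297       1.783
  Δ            -1.885      -1.885       1.885
  eq           0.1442      0.4122       3.668
  solve Keq expr → x = 0.9424; check Q = 3811

[C]_eq = 3.668 M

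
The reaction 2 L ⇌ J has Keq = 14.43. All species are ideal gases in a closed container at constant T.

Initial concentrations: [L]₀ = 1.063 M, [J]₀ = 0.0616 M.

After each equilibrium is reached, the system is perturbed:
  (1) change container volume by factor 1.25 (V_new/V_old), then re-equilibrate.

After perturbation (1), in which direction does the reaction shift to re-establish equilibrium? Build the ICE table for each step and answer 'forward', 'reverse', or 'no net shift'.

Q₀ = 0.05451 vs Keq = 14.43 ⇒ Q<K, forward
Step 1:
                  L         J
  Initial     1.063    0.0616
  Change    -0.8769    0.4384
  Equil      0.1861       0.5
  solve Keq expr → x = 0.4384; check Q = 14.43
Then change container volume by factor 1.25 (V_new/V_old).
Step 2:
                  L         J
  Initial    0.1489       0.4
  Change    0.01591 -0.007957
  Equil      0.1648    0.3921
  solve Keq expr → x = -0.007957; check Q = 14.43

Direction: reverse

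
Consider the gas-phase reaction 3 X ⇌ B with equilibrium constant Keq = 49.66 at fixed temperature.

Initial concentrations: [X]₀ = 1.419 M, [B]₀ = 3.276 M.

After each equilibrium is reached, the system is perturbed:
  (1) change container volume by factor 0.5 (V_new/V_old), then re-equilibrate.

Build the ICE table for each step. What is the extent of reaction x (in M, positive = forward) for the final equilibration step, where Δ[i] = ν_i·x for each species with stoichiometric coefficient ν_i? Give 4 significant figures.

Q₀ = 1.147 vs Keq = 49.66 ⇒ Q<K, forward
Step 1:
                   X          B
  I            1.419      3.276
  C           -1.002     0.3339
  E           0.4173       3.61
  solve Keq expr → x = 0.3339; check Q = 49.66
Then change container volume by factor 0.5 (V_new/V_old).
Step 2:
                   X          B
  I           0.8347       7.22
  C          -0.3064     0.1021
  E           0.5283      7.322
  solve Keq expr → x = 0.1021; check Q = 49.66

x = 0.1021 M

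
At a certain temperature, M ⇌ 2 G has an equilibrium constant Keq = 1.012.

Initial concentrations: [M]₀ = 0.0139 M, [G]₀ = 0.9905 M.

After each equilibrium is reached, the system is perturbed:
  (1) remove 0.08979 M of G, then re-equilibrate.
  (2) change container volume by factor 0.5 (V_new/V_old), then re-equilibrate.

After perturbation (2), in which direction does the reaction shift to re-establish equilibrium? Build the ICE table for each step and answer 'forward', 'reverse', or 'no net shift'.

Direction: reverse

Q₀ = 70.58 vs Keq = 1.012 ⇒ Q>K, reverse
Step 1:
                  M         G
  Initial    0.0139    0.9905
  Change     0.2412   -0.4824
  Equil      0.2551    0.5081
  solve Keq expr → x = -0.2412; check Q = 1.012
Then remove 0.08979 M of G.
Step 2:
                  M         G
  Initial    0.2551    0.4183
  Change   -0.02967   0.05933
  Equil      0.2254    0.4776
  solve Keq expr → x = 0.02967; check Q = 1.012
Then change container volume by factor 0.5 (V_new/V_old).
Step 3:
                  M         G
  Initial    0.4509    0.9553
  Change     0.1032   -0.2065
  Equil      0.5541    0.7488
  solve Keq expr → x = -0.1032; check Q = 1.012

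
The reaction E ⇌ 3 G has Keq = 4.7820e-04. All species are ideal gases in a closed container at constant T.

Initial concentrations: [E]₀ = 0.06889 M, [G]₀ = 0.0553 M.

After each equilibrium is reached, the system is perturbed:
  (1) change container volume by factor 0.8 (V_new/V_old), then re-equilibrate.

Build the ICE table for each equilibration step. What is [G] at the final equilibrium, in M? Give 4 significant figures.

Q₀ = 0.002455 vs Keq = 4.7820e-04 ⇒ Q>K, reverse
Step 1:
                    E           G
  init        0.06889      0.0553
  Δ          0.007379    -0.02214
  eq          0.07627     0.03316
  solve Keq expr → x = -0.007379; check Q = 4.7820e-04
Then change container volume by factor 0.8 (V_new/V_old).
Step 2:
                    E           G
  init        0.09534     0.04145
  Δ          0.001834   -0.005502
  eq          0.09717     0.03595
  solve Keq expr → x = -0.001834; check Q = 4.7820e-04

[G]_eq = 0.03595 M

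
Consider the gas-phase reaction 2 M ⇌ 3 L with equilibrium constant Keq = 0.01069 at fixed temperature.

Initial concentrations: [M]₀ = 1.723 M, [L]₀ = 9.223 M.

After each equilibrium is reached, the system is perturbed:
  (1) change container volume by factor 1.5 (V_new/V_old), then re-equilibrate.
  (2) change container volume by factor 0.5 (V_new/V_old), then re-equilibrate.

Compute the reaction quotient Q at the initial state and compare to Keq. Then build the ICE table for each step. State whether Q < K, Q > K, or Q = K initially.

Q₀ = 264.3; Q > K (proceeds reverse)

Q₀ = 264.3 vs Keq = 0.01069 ⇒ Q>K, reverse
Step 1:
                   M          L
  I            1.723      9.223
  C            5.595     -8.393
  E            7.318     0.8303
  solve Keq expr → x = -2.798; check Q = 0.01069
Then change container volume by factor 1.5 (V_new/V_old).
Step 2:
                   M          L
  I            4.879     0.5536
  C         -0.05049    0.07573
  E            4.828     0.6293
  solve Keq expr → x = 0.02524; check Q = 0.01069
Then change container volume by factor 0.5 (V_new/V_old).
Step 3:
                   M          L
  I            9.656      1.259
  C           0.1655    -0.2483
  E            9.822       1.01
  solve Keq expr → x = -0.08275; check Q = 0.01069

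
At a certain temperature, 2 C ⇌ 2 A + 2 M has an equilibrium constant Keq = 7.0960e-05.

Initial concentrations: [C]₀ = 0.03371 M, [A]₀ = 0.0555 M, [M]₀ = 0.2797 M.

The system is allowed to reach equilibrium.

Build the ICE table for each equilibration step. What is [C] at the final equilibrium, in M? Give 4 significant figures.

[C]_eq = 0.08602 M

Q₀ = 0.2121 vs Keq = 7.0960e-05 ⇒ Q>K, reverse
Step 1:
                   C          A          M
  init       0.03371     0.0555     0.2797
  Δ          0.05231   -0.05231   -0.05231
  eq         0.08602   0.003187     0.2274
  solve Keq expr → x = -0.02616; check Q = 7.0960e-05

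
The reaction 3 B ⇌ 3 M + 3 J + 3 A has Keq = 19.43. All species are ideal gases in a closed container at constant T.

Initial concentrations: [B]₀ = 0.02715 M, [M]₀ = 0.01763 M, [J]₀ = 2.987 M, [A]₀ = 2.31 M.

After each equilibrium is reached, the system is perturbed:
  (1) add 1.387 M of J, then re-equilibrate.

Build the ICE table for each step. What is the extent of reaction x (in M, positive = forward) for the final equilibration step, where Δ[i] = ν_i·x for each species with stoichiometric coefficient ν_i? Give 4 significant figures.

x = -0.001046 M

Q₀ = 89.95 vs Keq = 19.43 ⇒ Q>K, reverse
Step 1:
                   B          M          J          A
  Initial    0.02715    0.01763      2.987       2.31
  Change     0.00504   -0.00504   -0.00504   -0.00504
  Equil      0.03219    0.01259      2.982      2.305
  solve Keq expr → x = -0.00168; check Q = 19.43
Then add 1.387 M of J.
Step 2:
                   B          M          J          A
  Initial    0.03219    0.01259      4.369      2.305
  Change    0.003139  -0.003139  -0.003139  -0.003139
  Equil      0.03533   0.009451      4.366      2.302
  solve Keq expr → x = -0.001046; check Q = 19.43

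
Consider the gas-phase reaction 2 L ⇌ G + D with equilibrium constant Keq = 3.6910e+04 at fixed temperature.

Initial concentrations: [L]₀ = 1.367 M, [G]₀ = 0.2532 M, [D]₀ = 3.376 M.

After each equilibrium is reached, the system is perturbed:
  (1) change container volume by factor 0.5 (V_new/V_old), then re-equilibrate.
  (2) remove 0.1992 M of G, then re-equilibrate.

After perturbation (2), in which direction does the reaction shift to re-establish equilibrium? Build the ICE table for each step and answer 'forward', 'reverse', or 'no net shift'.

Q₀ = 0.4574 vs Keq = 3.6910e+04 ⇒ Q<K, forward
Step 1:
                  L         G         D
  init        1.367    0.2532     3.376
  Δ          -1.357    0.6784    0.6784
  eq        0.01012    0.9316     4.054
  solve Keq expr → x = 0.6784; check Q = 3.6910e+04
Then change container volume by factor 0.5 (V_new/V_old).
Step 2:
                  L         G         D
  init      0.02023     1.863     8.109
  Δ               0         0         0
  eq        0.02023     1.863     8.109
  solve Keq expr → x = 0; check Q = 3.6910e+04
Then remove 0.1992 M of G.
Step 3:
                  L         G         D
  init      0.02023     1.664     8.109
  Δ       -0.001108 5.5412e-04 5.5412e-04
  eq        0.01912     1.665     8.109
  solve Keq expr → x = 5.5412e-04; check Q = 3.6910e+04

Direction: forward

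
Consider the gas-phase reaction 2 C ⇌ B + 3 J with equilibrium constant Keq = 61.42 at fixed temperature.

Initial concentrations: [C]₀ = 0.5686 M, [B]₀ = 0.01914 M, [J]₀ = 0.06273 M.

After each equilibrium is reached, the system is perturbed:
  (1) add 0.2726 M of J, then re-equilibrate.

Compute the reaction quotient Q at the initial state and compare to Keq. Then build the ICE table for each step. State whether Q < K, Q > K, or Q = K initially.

Q₀ = 1.4613e-05 vs Keq = 61.42 ⇒ Q<K, forward
Step 1:
                   C          B          J
  Initial     0.5686    0.01914    0.06273
  Change      -0.517     0.2585     0.7755
  Equil       0.0516     0.2776     0.8382
  solve Keq expr → x = 0.2585; check Q = 61.42
Then add 0.2726 M of J.
Step 2:
                   C          B          J
  Initial     0.0516     0.2776      1.111
  Change     0.02211   -0.01105   -0.03316
  Equil       0.0737     0.2666      1.078
  solve Keq expr → x = -0.01105; check Q = 61.42

Q₀ = 1.4613e-05; Q < K (proceeds forward)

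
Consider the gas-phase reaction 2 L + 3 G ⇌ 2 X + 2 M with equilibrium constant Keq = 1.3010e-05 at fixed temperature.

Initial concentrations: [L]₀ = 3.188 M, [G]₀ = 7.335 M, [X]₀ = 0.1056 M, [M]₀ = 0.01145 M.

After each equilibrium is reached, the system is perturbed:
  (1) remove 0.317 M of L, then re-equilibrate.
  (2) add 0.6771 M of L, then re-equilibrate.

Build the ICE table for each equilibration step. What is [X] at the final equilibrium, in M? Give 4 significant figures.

[X]_eq = 0.4964 M

Q₀ = 3.6450e-10 vs Keq = 1.3010e-05 ⇒ Q<K, forward
Step 1:
                   L          G          X          M
  init         3.188      7.335     0.1056    0.01145
  Δ           -0.368     -0.552      0.368      0.368
  eq            2.82      6.783     0.4736     0.3794
  solve Keq expr → x = 0.184; check Q = 1.3010e-05
Then remove 0.317 M of L.
Step 2:
                   L          G          X          M
  init         2.503      6.783     0.4736     0.3794
  Δ          0.02129    0.03193   -0.02129   -0.02129
  eq           2.524      6.815     0.4523     0.3581
  solve Keq expr → x = -0.01064; check Q = 1.3010e-05
Then add 0.6771 M of L.
Step 3:
                   L          G          X          M
  init         3.201      6.815     0.4523     0.3581
  Δ         -0.04409   -0.06614    0.04409    0.04409
  eq           3.157      6.749     0.4964     0.4022
  solve Keq expr → x = 0.02205; check Q = 1.3010e-05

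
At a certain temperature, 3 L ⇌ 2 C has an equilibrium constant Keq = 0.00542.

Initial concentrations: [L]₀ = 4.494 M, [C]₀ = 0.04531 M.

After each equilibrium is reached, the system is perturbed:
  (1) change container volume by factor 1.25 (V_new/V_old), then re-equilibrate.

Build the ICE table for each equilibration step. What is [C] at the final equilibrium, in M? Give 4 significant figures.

Q₀ = 2.2620e-05 vs Keq = 0.00542 ⇒ Q<K, forward
Step 1:
                    L           C
  init          4.494     0.04531
  Δ           -0.7364      0.4909
  eq            3.758      0.5362
  solve Keq expr → x = 0.2455; check Q = 0.00542
Then change container volume by factor 1.25 (V_new/V_old).
Step 2:
                    L           C
  init          3.006       0.429
  Δ           0.05273    -0.03515
  eq            3.059      0.3938
  solve Keq expr → x = -0.01758; check Q = 0.00542

[C]_eq = 0.3938 M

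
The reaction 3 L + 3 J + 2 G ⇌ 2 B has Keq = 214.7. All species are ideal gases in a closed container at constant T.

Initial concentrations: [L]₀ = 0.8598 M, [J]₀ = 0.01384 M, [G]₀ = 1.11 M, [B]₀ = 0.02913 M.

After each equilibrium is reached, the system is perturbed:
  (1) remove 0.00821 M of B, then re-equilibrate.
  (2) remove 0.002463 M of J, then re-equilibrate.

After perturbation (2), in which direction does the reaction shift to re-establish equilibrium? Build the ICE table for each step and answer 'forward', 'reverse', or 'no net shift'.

Q₀ = 408.7 vs Keq = 214.7 ⇒ Q>K, reverse
Step 1:
                    L           J           G           B
  I            0.8598     0.01384        1.11     0.02913
  C          0.002568    0.002568    0.001712   -0.001712
  E            0.8624     0.01641       1.112     0.02742
  solve Keq expr → x = -8.5603e-04; check Q = 214.7
Then remove 0.00821 M of B.
Step 2:
                    L           J           G           B
  I            0.8624     0.01641       1.112     0.01921
  C         -0.002632   -0.002632   -0.001755    0.001755
  E            0.8597     0.01378        1.11     0.02096
  solve Keq expr → x = 8.7741e-04; check Q = 214.7
Then remove 0.002463 M of J.
Step 3:
                    L           J           G           B
  I            0.8597     0.01131        1.11     0.02096
  C          0.001872    0.001872    0.001248   -0.001248
  E            0.8616     0.01318       1.111     0.01971
  solve Keq expr → x = -6.2401e-04; check Q = 214.7

Direction: reverse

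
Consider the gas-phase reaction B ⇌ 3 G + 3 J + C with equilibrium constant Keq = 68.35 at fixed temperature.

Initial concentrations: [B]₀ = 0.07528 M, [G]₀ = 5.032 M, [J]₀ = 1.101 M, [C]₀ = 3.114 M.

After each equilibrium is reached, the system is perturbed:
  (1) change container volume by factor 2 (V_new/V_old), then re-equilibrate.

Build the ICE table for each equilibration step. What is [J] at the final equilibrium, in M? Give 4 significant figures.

[J]_eq = 0.5185 M

Q₀ = 7034 vs Keq = 68.35 ⇒ Q>K, reverse
Step 1:
                  B         G         J         C
  Initial   0.07528     5.032     1.101     3.114
  Change      0.221   -0.6631   -0.6631    -0.221
  Equil      0.2963     4.369    0.4379     2.893
  solve Keq expr → x = -0.221; check Q = 68.35
Then change container volume by factor 2 (V_new/V_old).
Step 2:
                  B         G         J         C
  Initial    0.1482     2.184    0.2189     1.446
  Change   -0.09984    0.2995    0.2995   0.09984
  Equil     0.04832     2.484    0.5185     1.546
  solve Keq expr → x = 0.09984; check Q = 68.35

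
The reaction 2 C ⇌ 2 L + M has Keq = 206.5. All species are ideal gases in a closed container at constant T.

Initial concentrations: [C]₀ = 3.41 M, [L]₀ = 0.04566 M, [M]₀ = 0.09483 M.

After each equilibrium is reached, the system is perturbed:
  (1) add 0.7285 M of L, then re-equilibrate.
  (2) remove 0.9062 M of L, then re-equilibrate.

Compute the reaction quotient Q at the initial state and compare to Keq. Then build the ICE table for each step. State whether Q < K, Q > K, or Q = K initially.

Q₀ = 1.7002e-05 vs Keq = 206.5 ⇒ Q<K, forward
Step 1:
                   C          L          M
  init          3.41    0.04566    0.09483
  Δ           -3.126      3.126      1.563
  eq          0.2842      3.171      1.658
  solve Keq expr → x = 1.563; check Q = 206.5
Then add 0.7285 M of L.
Step 2:
                   C          L          M
  init        0.2842        3.9      1.658
  Δ          0.05717   -0.05717   -0.02858
  eq          0.3413      3.843      1.629
  solve Keq expr → x = -0.02858; check Q = 206.5
Then remove 0.9062 M of L.
Step 3:
                   C          L          M
  init        0.3413      2.937      1.629
  Δ         -0.07126    0.07126    0.03563
  eq          0.2701      3.008      1.665
  solve Keq expr → x = 0.03563; check Q = 206.5

Q₀ = 1.7002e-05; Q < K (proceeds forward)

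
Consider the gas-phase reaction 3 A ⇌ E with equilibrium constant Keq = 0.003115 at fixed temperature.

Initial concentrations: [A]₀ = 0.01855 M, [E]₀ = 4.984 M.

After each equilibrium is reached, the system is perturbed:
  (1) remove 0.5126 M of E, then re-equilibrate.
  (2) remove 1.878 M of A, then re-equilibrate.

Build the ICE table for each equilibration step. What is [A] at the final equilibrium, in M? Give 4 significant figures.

[A]_eq = 7.543 M

Q₀ = 7.8081e+05 vs Keq = 0.003115 ⇒ Q>K, reverse
Step 1:
                  A         E
  init      0.01855     4.984
  Δ           8.719    -2.906
  eq          8.737     2.078
  solve Keq expr → x = -2.906; check Q = 0.003115
Then remove 0.5126 M of E.
Step 2:
                  A         E
  init        8.737     1.565
  Δ         -0.5096    0.1699
  eq          8.228     1.735
  solve Keq expr → x = 0.1699; check Q = 0.003115
Then remove 1.878 M of A.
Step 3:
                  A         E
  init         6.35     1.735
  Δ           1.194   -0.3979
  eq          7.543     1.337
  solve Keq expr → x = -0.3979; check Q = 0.003115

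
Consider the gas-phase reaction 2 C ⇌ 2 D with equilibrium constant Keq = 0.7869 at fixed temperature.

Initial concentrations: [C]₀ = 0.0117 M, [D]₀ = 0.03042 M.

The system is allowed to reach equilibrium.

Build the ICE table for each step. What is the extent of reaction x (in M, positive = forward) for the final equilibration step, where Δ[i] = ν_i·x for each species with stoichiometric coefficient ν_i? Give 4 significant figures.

Q₀ = 6.76 vs Keq = 0.7869 ⇒ Q>K, reverse
Step 1:
                  C         D
  I          0.0117   0.03042
  C         0.01062  -0.01062
  E         0.02232    0.0198
  solve Keq expr → x = -0.00531; check Q = 0.7869

x = -0.00531 M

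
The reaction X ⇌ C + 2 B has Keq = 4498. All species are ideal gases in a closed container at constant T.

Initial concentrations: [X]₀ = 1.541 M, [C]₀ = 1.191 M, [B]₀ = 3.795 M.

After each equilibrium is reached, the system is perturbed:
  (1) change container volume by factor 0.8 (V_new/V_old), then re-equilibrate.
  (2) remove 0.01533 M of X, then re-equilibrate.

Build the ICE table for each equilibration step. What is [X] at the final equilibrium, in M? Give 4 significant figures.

Q₀ = 11.13 vs Keq = 4498 ⇒ Q<K, forward
Step 1:
                   X          C          B
  I            1.541      1.191      3.795
  C           -1.513      1.513      3.026
  E          0.02797      2.704      6.821
  solve Keq expr → x = 1.513; check Q = 4498
Then change container volume by factor 0.8 (V_new/V_old).
Step 2:
                   X          C          B
  I          0.03496       3.38      8.526
  C          0.01888   -0.01888   -0.03776
  E          0.05384      3.361      8.489
  solve Keq expr → x = -0.01888; check Q = 4498
Then remove 0.01533 M of X.
Step 3:
                   X          C          B
  I          0.03851      3.361      8.489
  C          0.01472   -0.01472   -0.02945
  E          0.05324      3.346      8.459
  solve Keq expr → x = -0.01472; check Q = 4498

[X]_eq = 0.05324 M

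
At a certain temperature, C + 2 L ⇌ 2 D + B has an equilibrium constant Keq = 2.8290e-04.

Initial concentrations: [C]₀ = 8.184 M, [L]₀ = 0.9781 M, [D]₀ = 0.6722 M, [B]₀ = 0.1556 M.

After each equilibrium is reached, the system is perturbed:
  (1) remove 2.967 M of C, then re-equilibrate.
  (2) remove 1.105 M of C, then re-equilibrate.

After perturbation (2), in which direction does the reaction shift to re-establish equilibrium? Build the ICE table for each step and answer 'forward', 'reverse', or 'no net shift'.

Q₀ = 0.00898 vs Keq = 2.8290e-04 ⇒ Q>K, reverse
Step 1:
                  C         L         D         B
  Initial     8.184    0.9781    0.6722    0.1556
  Change     0.1334    0.2668   -0.2668   -0.1334
  Equil       8.317     1.245    0.4054   0.02219
  solve Keq expr → x = -0.1334; check Q = 2.8290e-04
Then remove 2.967 M of C.
Step 2:
                  C         L         D         B
  Initial      5.35     1.245    0.4054   0.02219
  Change   0.006595   0.01319  -0.01319 -0.006595
  Equil       5.357     1.258    0.3922    0.0156
  solve Keq expr → x = -0.006595; check Q = 2.8290e-04
Then remove 1.105 M of C.
Step 3:
                  C         L         D         B
  Initial     4.252     1.258    0.3922    0.0156
  Change   0.002744  0.005487 -0.005487 -0.002744
  Equil       4.255     1.264    0.3867   0.01285
  solve Keq expr → x = -0.002744; check Q = 2.8290e-04

Direction: reverse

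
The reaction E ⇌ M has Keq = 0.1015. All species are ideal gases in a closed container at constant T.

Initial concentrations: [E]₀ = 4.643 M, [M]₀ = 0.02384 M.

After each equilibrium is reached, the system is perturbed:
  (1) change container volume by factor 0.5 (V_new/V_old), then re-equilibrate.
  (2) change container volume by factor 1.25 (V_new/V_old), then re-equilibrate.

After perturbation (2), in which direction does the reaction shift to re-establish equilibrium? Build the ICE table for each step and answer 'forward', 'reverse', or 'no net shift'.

Q₀ = 0.005135 vs Keq = 0.1015 ⇒ Q<K, forward
Step 1:
                   E          M
  Initial      4.643    0.02384
  Change     -0.4062     0.4062
  Equil        4.237       0.43
  solve Keq expr → x = 0.4062; check Q = 0.1015
Then change container volume by factor 0.5 (V_new/V_old).
Step 2:
                   E          M
  Initial      8.474     0.8601
  Change           0          0
  Equil        8.474     0.8601
  solve Keq expr → x = 0; check Q = 0.1015
Then change container volume by factor 1.25 (V_new/V_old).
Step 3:
                   E          M
  Initial      6.779     0.6881
  Change           0          0
  Equil        6.779     0.6881
  solve Keq expr → x = 0; check Q = 0.1015

Direction: no net shift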